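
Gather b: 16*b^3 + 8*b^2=16*b^3 + 8*b^2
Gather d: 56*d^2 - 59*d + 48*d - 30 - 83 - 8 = 56*d^2 - 11*d - 121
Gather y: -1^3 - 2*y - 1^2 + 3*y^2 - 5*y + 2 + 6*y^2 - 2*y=9*y^2 - 9*y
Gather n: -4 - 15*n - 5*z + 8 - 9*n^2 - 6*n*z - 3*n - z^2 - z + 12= -9*n^2 + n*(-6*z - 18) - z^2 - 6*z + 16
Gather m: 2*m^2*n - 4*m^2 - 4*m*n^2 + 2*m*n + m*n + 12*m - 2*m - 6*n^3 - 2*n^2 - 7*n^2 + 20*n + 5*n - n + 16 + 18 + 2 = m^2*(2*n - 4) + m*(-4*n^2 + 3*n + 10) - 6*n^3 - 9*n^2 + 24*n + 36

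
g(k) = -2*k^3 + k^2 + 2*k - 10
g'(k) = -6*k^2 + 2*k + 2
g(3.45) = -73.32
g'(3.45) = -62.52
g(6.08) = -410.39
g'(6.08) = -207.64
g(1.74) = -14.03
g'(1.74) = -12.69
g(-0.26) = -10.42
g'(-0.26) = 1.07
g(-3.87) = 113.16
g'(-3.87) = -95.60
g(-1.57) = -2.94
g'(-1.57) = -15.93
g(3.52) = -77.80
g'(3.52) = -65.30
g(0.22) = -9.53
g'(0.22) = 2.15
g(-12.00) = 3566.00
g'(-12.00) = -886.00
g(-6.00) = 446.00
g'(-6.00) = -226.00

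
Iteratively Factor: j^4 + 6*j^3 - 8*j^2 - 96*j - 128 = (j - 4)*(j^3 + 10*j^2 + 32*j + 32) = (j - 4)*(j + 4)*(j^2 + 6*j + 8) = (j - 4)*(j + 4)^2*(j + 2)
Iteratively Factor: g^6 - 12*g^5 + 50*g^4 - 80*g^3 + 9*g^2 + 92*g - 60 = (g - 2)*(g^5 - 10*g^4 + 30*g^3 - 20*g^2 - 31*g + 30) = (g - 3)*(g - 2)*(g^4 - 7*g^3 + 9*g^2 + 7*g - 10) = (g - 3)*(g - 2)*(g + 1)*(g^3 - 8*g^2 + 17*g - 10) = (g - 3)*(g - 2)^2*(g + 1)*(g^2 - 6*g + 5) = (g - 3)*(g - 2)^2*(g - 1)*(g + 1)*(g - 5)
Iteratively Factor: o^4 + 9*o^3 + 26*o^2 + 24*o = (o + 4)*(o^3 + 5*o^2 + 6*o) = (o + 2)*(o + 4)*(o^2 + 3*o) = o*(o + 2)*(o + 4)*(o + 3)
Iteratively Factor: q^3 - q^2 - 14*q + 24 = (q - 2)*(q^2 + q - 12) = (q - 3)*(q - 2)*(q + 4)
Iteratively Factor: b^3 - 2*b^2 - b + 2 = (b + 1)*(b^2 - 3*b + 2) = (b - 2)*(b + 1)*(b - 1)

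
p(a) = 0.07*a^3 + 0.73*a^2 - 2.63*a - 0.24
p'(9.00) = 27.52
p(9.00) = 86.25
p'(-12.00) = 10.09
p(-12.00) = 15.48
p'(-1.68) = -4.49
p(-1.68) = 5.91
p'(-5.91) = -3.92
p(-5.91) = 26.35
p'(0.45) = -1.93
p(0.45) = -1.27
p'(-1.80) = -4.58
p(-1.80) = 6.45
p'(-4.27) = -5.04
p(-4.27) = 18.85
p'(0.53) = -1.80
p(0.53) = -1.42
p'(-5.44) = -4.36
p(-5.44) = 24.40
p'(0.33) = -2.13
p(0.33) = -1.03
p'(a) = 0.21*a^2 + 1.46*a - 2.63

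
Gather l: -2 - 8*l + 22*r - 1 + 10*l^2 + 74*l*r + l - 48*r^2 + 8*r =10*l^2 + l*(74*r - 7) - 48*r^2 + 30*r - 3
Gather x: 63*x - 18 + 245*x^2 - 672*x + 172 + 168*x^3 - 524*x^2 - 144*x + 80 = 168*x^3 - 279*x^2 - 753*x + 234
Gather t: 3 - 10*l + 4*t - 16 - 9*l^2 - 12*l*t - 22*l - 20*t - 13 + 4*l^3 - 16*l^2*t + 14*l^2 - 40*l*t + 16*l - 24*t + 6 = 4*l^3 + 5*l^2 - 16*l + t*(-16*l^2 - 52*l - 40) - 20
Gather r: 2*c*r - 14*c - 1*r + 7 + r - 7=2*c*r - 14*c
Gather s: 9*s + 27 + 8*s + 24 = 17*s + 51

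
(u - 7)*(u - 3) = u^2 - 10*u + 21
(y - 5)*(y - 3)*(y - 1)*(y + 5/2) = y^4 - 13*y^3/2 + y^2/2 + 85*y/2 - 75/2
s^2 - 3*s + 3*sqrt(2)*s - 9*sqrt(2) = (s - 3)*(s + 3*sqrt(2))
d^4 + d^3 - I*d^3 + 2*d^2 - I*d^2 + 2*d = d*(d + 1)*(d - 2*I)*(d + I)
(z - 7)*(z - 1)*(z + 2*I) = z^3 - 8*z^2 + 2*I*z^2 + 7*z - 16*I*z + 14*I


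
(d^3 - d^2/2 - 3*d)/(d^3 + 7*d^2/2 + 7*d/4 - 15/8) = 4*d*(d - 2)/(4*d^2 + 8*d - 5)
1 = 1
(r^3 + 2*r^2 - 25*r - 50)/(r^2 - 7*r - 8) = (-r^3 - 2*r^2 + 25*r + 50)/(-r^2 + 7*r + 8)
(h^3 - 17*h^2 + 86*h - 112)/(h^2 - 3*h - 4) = (-h^3 + 17*h^2 - 86*h + 112)/(-h^2 + 3*h + 4)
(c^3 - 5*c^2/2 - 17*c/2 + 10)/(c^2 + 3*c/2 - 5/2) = c - 4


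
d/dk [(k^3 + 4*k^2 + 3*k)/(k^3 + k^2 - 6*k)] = -3/(k^2 - 4*k + 4)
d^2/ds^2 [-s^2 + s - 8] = -2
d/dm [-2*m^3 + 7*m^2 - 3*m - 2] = -6*m^2 + 14*m - 3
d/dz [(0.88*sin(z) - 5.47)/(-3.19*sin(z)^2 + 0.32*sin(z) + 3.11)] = (2.8072*sin(z)^2 - 34.8986*sin(z) + 4.4872)*cos(z)/(10.1761*sin(z)^4 - 2.0416*sin(z)^3 - 19.7394*sin(z)^2 + 1.9904*sin(z) + 9.6721)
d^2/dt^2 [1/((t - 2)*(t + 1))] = 2*((t - 2)^2 + (t - 2)*(t + 1) + (t + 1)^2)/((t - 2)^3*(t + 1)^3)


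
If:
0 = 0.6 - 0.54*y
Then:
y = 1.11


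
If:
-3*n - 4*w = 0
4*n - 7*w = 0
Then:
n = 0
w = 0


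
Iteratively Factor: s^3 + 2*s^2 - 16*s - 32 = (s - 4)*(s^2 + 6*s + 8) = (s - 4)*(s + 2)*(s + 4)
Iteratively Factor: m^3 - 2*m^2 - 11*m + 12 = (m - 1)*(m^2 - m - 12) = (m - 1)*(m + 3)*(m - 4)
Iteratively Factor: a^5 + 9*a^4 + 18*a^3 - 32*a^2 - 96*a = (a + 3)*(a^4 + 6*a^3 - 32*a) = a*(a + 3)*(a^3 + 6*a^2 - 32) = a*(a + 3)*(a + 4)*(a^2 + 2*a - 8) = a*(a - 2)*(a + 3)*(a + 4)*(a + 4)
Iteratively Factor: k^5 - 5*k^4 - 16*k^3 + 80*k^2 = (k + 4)*(k^4 - 9*k^3 + 20*k^2) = (k - 4)*(k + 4)*(k^3 - 5*k^2) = k*(k - 4)*(k + 4)*(k^2 - 5*k) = k^2*(k - 4)*(k + 4)*(k - 5)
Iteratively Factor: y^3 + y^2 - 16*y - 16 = (y - 4)*(y^2 + 5*y + 4) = (y - 4)*(y + 1)*(y + 4)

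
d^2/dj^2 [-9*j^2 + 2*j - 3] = -18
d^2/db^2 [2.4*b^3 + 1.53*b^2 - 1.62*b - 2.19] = 14.4*b + 3.06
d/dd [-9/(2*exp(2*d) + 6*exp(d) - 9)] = (36*exp(d) + 54)*exp(d)/(2*exp(2*d) + 6*exp(d) - 9)^2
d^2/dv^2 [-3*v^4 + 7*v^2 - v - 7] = 14 - 36*v^2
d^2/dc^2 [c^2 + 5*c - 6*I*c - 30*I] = 2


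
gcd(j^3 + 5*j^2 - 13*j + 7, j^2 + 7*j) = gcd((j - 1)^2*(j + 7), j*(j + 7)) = j + 7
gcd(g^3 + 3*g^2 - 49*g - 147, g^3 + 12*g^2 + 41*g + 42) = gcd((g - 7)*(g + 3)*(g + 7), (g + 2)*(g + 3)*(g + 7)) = g^2 + 10*g + 21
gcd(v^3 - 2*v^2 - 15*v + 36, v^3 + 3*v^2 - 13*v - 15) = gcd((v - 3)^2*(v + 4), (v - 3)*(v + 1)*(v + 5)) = v - 3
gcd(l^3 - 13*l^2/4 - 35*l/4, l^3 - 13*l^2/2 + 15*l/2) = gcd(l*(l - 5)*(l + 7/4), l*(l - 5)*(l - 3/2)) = l^2 - 5*l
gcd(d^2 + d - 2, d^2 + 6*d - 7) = d - 1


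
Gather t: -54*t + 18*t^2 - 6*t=18*t^2 - 60*t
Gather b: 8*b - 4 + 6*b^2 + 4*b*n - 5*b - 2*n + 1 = 6*b^2 + b*(4*n + 3) - 2*n - 3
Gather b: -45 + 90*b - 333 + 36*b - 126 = 126*b - 504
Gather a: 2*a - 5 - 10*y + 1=2*a - 10*y - 4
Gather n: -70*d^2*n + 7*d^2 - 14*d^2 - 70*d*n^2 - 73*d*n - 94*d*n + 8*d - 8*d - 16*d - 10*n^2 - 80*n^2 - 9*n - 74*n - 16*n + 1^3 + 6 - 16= -7*d^2 - 16*d + n^2*(-70*d - 90) + n*(-70*d^2 - 167*d - 99) - 9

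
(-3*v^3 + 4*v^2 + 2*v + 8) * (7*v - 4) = -21*v^4 + 40*v^3 - 2*v^2 + 48*v - 32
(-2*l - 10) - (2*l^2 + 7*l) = -2*l^2 - 9*l - 10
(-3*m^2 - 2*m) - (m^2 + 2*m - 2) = -4*m^2 - 4*m + 2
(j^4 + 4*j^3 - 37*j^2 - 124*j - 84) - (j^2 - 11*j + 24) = j^4 + 4*j^3 - 38*j^2 - 113*j - 108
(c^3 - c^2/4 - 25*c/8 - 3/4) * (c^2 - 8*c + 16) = c^5 - 33*c^4/4 + 119*c^3/8 + 81*c^2/4 - 44*c - 12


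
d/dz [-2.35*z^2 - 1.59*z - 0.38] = -4.7*z - 1.59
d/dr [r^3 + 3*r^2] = 3*r*(r + 2)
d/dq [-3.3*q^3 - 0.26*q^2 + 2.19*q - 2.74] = -9.9*q^2 - 0.52*q + 2.19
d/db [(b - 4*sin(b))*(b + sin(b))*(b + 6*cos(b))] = -(b - 4*sin(b))*(b + sin(b))*(6*sin(b) - 1) + (b - 4*sin(b))*(b + 6*cos(b))*(cos(b) + 1) - (b + sin(b))*(b + 6*cos(b))*(4*cos(b) - 1)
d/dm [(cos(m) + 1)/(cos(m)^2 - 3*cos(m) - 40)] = (cos(m)^2 + 2*cos(m) + 37)*sin(m)/(sin(m)^2 + 3*cos(m) + 39)^2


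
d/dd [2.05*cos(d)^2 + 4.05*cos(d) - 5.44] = -(4.1*cos(d) + 4.05)*sin(d)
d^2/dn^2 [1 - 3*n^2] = -6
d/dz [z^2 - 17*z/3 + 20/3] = 2*z - 17/3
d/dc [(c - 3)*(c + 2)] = 2*c - 1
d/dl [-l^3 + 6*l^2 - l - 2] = -3*l^2 + 12*l - 1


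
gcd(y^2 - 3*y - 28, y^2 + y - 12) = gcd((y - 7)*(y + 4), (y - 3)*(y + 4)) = y + 4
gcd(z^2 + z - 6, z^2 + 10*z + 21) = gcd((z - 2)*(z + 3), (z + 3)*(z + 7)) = z + 3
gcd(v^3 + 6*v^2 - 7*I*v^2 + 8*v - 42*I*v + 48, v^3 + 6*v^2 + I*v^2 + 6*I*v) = v^2 + v*(6 + I) + 6*I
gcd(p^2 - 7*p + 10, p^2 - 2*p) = p - 2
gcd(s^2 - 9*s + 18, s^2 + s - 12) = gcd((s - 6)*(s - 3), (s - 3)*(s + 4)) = s - 3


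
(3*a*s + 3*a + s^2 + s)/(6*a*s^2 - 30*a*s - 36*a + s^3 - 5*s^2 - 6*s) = (3*a + s)/(6*a*s - 36*a + s^2 - 6*s)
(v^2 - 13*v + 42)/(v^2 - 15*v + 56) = (v - 6)/(v - 8)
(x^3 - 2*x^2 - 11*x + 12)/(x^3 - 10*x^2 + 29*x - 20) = (x + 3)/(x - 5)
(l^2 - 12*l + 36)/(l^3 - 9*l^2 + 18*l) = (l - 6)/(l*(l - 3))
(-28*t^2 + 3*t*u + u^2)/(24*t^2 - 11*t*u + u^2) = (-28*t^2 + 3*t*u + u^2)/(24*t^2 - 11*t*u + u^2)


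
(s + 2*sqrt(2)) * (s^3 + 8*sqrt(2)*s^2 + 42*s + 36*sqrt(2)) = s^4 + 10*sqrt(2)*s^3 + 74*s^2 + 120*sqrt(2)*s + 144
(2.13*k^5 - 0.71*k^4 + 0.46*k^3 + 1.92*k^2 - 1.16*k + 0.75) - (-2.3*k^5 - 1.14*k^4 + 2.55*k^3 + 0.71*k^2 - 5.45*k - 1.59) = 4.43*k^5 + 0.43*k^4 - 2.09*k^3 + 1.21*k^2 + 4.29*k + 2.34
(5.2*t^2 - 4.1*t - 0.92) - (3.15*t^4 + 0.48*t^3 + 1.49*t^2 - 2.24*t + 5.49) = -3.15*t^4 - 0.48*t^3 + 3.71*t^2 - 1.86*t - 6.41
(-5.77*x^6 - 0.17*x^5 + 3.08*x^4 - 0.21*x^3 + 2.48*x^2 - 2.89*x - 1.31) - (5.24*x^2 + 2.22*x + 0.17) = -5.77*x^6 - 0.17*x^5 + 3.08*x^4 - 0.21*x^3 - 2.76*x^2 - 5.11*x - 1.48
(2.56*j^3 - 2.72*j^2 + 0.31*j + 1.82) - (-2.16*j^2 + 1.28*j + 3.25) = 2.56*j^3 - 0.56*j^2 - 0.97*j - 1.43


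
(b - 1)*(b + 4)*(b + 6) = b^3 + 9*b^2 + 14*b - 24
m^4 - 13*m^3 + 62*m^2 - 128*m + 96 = (m - 4)^2*(m - 3)*(m - 2)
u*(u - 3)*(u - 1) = u^3 - 4*u^2 + 3*u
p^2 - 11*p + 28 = (p - 7)*(p - 4)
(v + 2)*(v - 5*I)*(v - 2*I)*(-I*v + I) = -I*v^4 - 7*v^3 - I*v^3 - 7*v^2 + 12*I*v^2 + 14*v + 10*I*v - 20*I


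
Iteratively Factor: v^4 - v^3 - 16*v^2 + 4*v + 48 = (v - 4)*(v^3 + 3*v^2 - 4*v - 12) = (v - 4)*(v + 2)*(v^2 + v - 6) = (v - 4)*(v + 2)*(v + 3)*(v - 2)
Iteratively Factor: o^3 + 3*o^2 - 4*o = (o + 4)*(o^2 - o) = (o - 1)*(o + 4)*(o)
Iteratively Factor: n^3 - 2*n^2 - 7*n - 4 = (n + 1)*(n^2 - 3*n - 4) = (n - 4)*(n + 1)*(n + 1)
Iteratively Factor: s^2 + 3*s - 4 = (s + 4)*(s - 1)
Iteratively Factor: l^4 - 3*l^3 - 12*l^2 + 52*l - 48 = (l - 2)*(l^3 - l^2 - 14*l + 24) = (l - 2)*(l + 4)*(l^2 - 5*l + 6) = (l - 2)^2*(l + 4)*(l - 3)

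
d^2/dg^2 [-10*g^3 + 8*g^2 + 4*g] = 16 - 60*g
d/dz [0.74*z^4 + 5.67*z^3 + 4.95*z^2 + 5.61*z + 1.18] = 2.96*z^3 + 17.01*z^2 + 9.9*z + 5.61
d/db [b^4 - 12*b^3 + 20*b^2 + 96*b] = 4*b^3 - 36*b^2 + 40*b + 96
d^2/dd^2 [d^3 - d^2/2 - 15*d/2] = 6*d - 1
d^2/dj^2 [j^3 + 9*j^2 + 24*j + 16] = 6*j + 18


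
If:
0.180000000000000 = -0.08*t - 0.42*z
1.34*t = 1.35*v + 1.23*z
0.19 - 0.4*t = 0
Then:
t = 0.48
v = 0.94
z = -0.52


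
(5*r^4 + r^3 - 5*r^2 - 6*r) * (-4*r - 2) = -20*r^5 - 14*r^4 + 18*r^3 + 34*r^2 + 12*r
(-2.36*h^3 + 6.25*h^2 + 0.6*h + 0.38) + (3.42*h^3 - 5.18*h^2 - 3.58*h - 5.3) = 1.06*h^3 + 1.07*h^2 - 2.98*h - 4.92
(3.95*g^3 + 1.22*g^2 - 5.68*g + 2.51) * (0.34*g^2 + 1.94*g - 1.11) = 1.343*g^5 + 8.0778*g^4 - 3.9489*g^3 - 11.52*g^2 + 11.1742*g - 2.7861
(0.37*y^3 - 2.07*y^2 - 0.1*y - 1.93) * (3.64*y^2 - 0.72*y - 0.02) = 1.3468*y^5 - 7.8012*y^4 + 1.119*y^3 - 6.9118*y^2 + 1.3916*y + 0.0386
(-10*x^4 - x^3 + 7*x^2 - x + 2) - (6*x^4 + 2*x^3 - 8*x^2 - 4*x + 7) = -16*x^4 - 3*x^3 + 15*x^2 + 3*x - 5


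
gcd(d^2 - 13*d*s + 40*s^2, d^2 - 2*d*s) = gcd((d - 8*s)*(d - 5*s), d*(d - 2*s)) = 1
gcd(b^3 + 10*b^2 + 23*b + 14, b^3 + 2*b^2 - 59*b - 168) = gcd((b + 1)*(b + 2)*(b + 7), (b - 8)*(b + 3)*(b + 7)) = b + 7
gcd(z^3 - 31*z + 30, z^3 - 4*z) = 1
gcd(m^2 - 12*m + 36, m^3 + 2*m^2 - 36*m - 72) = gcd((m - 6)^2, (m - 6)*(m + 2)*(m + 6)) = m - 6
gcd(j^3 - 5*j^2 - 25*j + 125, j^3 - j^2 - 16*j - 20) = j - 5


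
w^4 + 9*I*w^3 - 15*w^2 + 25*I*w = w*(w - I)*(w + 5*I)^2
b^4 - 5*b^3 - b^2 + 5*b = b*(b - 5)*(b - 1)*(b + 1)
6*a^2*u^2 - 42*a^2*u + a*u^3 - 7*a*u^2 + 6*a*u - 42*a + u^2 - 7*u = (6*a + u)*(u - 7)*(a*u + 1)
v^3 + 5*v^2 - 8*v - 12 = (v - 2)*(v + 1)*(v + 6)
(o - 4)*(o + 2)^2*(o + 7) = o^4 + 7*o^3 - 12*o^2 - 100*o - 112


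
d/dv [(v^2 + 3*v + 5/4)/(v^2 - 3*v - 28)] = 3*(-8*v^2 - 78*v - 107)/(4*(v^4 - 6*v^3 - 47*v^2 + 168*v + 784))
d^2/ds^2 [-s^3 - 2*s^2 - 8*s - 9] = -6*s - 4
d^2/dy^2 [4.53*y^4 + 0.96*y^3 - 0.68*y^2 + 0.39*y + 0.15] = 54.36*y^2 + 5.76*y - 1.36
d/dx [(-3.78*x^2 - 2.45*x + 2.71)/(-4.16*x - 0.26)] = (15.7248*x^2 + 1.9656*x + 11.9106)/(17.3056*x^2 + 2.1632*x + 0.0676)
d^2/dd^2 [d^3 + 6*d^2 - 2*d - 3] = 6*d + 12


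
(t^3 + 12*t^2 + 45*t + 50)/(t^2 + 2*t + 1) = (t^3 + 12*t^2 + 45*t + 50)/(t^2 + 2*t + 1)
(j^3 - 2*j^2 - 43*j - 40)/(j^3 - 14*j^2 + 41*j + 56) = (j + 5)/(j - 7)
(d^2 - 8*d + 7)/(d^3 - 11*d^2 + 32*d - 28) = (d - 1)/(d^2 - 4*d + 4)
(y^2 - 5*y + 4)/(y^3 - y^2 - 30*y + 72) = (y - 1)/(y^2 + 3*y - 18)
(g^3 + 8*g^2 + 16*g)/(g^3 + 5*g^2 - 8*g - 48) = g/(g - 3)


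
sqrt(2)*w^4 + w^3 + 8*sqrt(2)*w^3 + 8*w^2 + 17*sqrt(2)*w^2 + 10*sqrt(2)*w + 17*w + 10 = (w + 1)*(w + 2)*(w + 5)*(sqrt(2)*w + 1)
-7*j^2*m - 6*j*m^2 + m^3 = m*(-7*j + m)*(j + m)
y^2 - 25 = (y - 5)*(y + 5)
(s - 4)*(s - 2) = s^2 - 6*s + 8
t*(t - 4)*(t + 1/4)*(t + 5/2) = t^4 - 5*t^3/4 - 83*t^2/8 - 5*t/2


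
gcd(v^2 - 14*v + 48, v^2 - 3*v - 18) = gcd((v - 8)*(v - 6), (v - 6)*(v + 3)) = v - 6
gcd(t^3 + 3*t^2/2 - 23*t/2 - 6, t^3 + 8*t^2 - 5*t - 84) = t^2 + t - 12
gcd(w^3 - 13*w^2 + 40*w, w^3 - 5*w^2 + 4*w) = w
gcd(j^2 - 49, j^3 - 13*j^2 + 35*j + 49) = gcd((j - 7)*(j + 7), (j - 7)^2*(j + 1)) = j - 7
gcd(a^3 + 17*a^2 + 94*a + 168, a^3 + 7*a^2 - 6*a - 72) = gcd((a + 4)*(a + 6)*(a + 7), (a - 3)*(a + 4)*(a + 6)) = a^2 + 10*a + 24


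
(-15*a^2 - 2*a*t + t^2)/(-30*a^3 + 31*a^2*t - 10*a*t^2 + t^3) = (3*a + t)/(6*a^2 - 5*a*t + t^2)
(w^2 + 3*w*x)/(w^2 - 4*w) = (w + 3*x)/(w - 4)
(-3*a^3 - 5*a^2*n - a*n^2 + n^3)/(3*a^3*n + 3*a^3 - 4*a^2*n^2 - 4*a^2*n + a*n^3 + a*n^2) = (-a^2 - 2*a*n - n^2)/(a*(a*n + a - n^2 - n))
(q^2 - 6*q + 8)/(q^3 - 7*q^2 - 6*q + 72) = (q - 2)/(q^2 - 3*q - 18)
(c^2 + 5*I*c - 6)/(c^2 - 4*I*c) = (c^2 + 5*I*c - 6)/(c*(c - 4*I))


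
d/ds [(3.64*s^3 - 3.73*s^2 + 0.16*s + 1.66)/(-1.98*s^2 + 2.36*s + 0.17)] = (-7.2072*s^4 + 17.1808*s^3 - 6.6296*s^2 + 5.3054*s - 3.8904)/(3.9204*s^4 - 9.3456*s^3 + 4.8964*s^2 + 0.8024*s + 0.0289)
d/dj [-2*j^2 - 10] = -4*j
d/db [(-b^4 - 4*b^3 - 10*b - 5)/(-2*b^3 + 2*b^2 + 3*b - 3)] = (2*b^6 - 4*b^5 - 17*b^4 - 52*b^3 + 26*b^2 + 20*b + 45)/(4*b^6 - 8*b^5 - 8*b^4 + 24*b^3 - 3*b^2 - 18*b + 9)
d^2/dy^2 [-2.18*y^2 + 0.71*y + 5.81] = -4.36000000000000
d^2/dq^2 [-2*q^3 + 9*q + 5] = -12*q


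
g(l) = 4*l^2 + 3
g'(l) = 8*l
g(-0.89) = 6.17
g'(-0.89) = -7.12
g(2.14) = 21.32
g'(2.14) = 17.12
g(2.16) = 21.66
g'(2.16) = 17.28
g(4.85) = 97.09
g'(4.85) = 38.80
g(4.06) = 68.93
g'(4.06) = 32.48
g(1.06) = 7.49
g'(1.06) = 8.48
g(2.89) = 36.41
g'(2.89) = 23.12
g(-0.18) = 3.13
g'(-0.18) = -1.44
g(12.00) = 579.00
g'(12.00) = 96.00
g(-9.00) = 327.00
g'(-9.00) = -72.00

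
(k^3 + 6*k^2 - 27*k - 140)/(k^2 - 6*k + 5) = (k^2 + 11*k + 28)/(k - 1)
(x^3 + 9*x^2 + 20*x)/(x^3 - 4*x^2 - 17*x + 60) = x*(x + 5)/(x^2 - 8*x + 15)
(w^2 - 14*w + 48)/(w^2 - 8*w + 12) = (w - 8)/(w - 2)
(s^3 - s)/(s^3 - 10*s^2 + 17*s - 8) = s*(s + 1)/(s^2 - 9*s + 8)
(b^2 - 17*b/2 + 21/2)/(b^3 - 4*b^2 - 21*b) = (b - 3/2)/(b*(b + 3))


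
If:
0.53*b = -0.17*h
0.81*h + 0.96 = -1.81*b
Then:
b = 1.34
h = -4.18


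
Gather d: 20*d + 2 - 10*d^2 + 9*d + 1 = -10*d^2 + 29*d + 3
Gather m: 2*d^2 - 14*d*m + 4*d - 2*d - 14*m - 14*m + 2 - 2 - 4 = 2*d^2 + 2*d + m*(-14*d - 28) - 4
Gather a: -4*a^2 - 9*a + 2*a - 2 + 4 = -4*a^2 - 7*a + 2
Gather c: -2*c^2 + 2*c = -2*c^2 + 2*c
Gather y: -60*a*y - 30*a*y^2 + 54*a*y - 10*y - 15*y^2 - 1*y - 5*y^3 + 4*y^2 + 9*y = -5*y^3 + y^2*(-30*a - 11) + y*(-6*a - 2)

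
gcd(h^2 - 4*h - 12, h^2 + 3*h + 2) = h + 2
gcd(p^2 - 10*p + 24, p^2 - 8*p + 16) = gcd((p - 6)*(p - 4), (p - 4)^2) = p - 4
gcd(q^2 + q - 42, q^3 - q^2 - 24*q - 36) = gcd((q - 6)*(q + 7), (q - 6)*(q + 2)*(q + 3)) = q - 6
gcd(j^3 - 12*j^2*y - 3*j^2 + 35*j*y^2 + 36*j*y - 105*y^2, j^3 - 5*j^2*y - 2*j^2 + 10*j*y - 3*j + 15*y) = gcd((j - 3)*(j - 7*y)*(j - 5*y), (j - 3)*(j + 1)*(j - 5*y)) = -j^2 + 5*j*y + 3*j - 15*y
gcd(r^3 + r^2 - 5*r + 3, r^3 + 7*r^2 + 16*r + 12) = r + 3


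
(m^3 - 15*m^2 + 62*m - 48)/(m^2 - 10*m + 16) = (m^2 - 7*m + 6)/(m - 2)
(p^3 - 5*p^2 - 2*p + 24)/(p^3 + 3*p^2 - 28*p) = (p^2 - p - 6)/(p*(p + 7))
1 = 1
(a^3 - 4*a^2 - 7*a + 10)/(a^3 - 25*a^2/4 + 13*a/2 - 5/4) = 4*(a + 2)/(4*a - 1)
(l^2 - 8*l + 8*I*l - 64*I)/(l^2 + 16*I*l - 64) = (l - 8)/(l + 8*I)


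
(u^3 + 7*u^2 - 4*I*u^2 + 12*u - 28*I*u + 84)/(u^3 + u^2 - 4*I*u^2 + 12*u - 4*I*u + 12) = (u + 7)/(u + 1)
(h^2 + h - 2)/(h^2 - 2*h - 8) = (h - 1)/(h - 4)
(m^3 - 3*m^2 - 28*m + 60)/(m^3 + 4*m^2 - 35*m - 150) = (m - 2)/(m + 5)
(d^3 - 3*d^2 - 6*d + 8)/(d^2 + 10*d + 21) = (d^3 - 3*d^2 - 6*d + 8)/(d^2 + 10*d + 21)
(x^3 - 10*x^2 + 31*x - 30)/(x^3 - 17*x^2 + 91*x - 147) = (x^2 - 7*x + 10)/(x^2 - 14*x + 49)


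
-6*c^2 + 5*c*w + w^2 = (-c + w)*(6*c + w)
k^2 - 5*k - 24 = (k - 8)*(k + 3)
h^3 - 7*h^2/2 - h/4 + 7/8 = (h - 7/2)*(h - 1/2)*(h + 1/2)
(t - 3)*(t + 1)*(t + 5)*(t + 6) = t^4 + 9*t^3 + 5*t^2 - 93*t - 90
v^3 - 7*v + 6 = (v - 2)*(v - 1)*(v + 3)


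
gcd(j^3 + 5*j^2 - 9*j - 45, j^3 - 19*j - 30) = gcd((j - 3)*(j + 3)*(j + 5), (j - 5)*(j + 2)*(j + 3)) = j + 3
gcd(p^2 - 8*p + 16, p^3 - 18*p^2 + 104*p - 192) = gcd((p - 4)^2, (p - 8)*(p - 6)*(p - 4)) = p - 4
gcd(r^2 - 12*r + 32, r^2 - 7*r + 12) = r - 4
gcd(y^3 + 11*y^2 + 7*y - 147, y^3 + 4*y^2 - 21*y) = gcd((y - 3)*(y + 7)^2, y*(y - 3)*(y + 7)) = y^2 + 4*y - 21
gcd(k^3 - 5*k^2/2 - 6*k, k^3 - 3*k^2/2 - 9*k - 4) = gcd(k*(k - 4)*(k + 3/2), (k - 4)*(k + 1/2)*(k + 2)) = k - 4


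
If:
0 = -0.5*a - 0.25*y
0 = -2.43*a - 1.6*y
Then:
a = 0.00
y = 0.00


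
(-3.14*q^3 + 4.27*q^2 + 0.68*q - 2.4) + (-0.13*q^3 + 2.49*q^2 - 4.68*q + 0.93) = -3.27*q^3 + 6.76*q^2 - 4.0*q - 1.47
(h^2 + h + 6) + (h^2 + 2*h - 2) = 2*h^2 + 3*h + 4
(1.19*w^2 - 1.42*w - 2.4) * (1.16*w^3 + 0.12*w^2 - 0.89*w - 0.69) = 1.3804*w^5 - 1.5044*w^4 - 4.0135*w^3 + 0.1547*w^2 + 3.1158*w + 1.656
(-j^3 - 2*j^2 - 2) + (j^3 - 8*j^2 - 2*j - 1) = -10*j^2 - 2*j - 3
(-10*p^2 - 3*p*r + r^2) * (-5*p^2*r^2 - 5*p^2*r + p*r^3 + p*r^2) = 50*p^4*r^2 + 50*p^4*r + 5*p^3*r^3 + 5*p^3*r^2 - 8*p^2*r^4 - 8*p^2*r^3 + p*r^5 + p*r^4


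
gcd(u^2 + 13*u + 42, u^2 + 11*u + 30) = u + 6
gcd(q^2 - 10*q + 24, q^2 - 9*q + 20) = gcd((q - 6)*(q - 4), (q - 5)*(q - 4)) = q - 4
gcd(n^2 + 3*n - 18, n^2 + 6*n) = n + 6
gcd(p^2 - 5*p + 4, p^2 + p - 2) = p - 1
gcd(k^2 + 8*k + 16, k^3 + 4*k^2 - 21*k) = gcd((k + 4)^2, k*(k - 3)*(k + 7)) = 1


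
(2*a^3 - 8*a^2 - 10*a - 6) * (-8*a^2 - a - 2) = -16*a^5 + 62*a^4 + 84*a^3 + 74*a^2 + 26*a + 12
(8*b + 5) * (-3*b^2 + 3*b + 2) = -24*b^3 + 9*b^2 + 31*b + 10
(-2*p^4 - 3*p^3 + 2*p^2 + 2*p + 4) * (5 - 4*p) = 8*p^5 + 2*p^4 - 23*p^3 + 2*p^2 - 6*p + 20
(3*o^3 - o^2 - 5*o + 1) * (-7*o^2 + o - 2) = -21*o^5 + 10*o^4 + 28*o^3 - 10*o^2 + 11*o - 2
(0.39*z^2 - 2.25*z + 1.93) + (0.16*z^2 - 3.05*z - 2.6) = 0.55*z^2 - 5.3*z - 0.67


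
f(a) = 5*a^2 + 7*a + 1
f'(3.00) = 37.00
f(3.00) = 67.00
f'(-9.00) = -83.00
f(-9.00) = 343.00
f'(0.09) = 7.90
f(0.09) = 1.67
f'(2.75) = 34.50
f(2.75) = 58.06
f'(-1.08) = -3.80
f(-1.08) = -0.73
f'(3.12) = 38.20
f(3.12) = 71.51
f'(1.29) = 19.90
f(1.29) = 18.35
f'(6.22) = 69.20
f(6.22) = 237.98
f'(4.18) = 48.80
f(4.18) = 117.62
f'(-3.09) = -23.90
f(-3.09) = 27.11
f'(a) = 10*a + 7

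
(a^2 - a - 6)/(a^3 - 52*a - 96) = (a - 3)/(a^2 - 2*a - 48)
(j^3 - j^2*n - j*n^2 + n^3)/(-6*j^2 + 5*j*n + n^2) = (-j^2 + n^2)/(6*j + n)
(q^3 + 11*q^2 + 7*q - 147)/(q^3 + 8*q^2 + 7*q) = (q^2 + 4*q - 21)/(q*(q + 1))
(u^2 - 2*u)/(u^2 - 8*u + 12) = u/(u - 6)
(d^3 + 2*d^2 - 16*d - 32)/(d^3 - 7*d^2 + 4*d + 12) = (d^3 + 2*d^2 - 16*d - 32)/(d^3 - 7*d^2 + 4*d + 12)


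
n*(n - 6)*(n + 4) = n^3 - 2*n^2 - 24*n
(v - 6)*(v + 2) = v^2 - 4*v - 12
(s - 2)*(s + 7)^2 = s^3 + 12*s^2 + 21*s - 98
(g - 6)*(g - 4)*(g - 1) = g^3 - 11*g^2 + 34*g - 24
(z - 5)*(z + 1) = z^2 - 4*z - 5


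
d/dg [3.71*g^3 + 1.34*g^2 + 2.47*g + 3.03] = 11.13*g^2 + 2.68*g + 2.47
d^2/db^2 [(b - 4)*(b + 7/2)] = 2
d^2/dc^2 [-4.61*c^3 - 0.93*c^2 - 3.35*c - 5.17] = -27.66*c - 1.86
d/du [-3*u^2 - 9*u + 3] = -6*u - 9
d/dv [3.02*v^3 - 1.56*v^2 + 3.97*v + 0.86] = 9.06*v^2 - 3.12*v + 3.97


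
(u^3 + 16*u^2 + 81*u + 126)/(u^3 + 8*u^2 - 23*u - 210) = (u + 3)/(u - 5)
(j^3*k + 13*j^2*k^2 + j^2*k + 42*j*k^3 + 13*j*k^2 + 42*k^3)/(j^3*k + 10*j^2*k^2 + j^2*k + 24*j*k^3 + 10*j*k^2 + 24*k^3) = (j + 7*k)/(j + 4*k)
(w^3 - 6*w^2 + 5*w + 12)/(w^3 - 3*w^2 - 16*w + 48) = (w + 1)/(w + 4)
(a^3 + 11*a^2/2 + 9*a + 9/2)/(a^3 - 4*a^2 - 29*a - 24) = (a + 3/2)/(a - 8)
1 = 1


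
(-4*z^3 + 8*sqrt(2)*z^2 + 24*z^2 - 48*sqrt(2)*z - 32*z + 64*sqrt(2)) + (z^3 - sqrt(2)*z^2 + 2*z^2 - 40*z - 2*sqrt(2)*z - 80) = -3*z^3 + 7*sqrt(2)*z^2 + 26*z^2 - 72*z - 50*sqrt(2)*z - 80 + 64*sqrt(2)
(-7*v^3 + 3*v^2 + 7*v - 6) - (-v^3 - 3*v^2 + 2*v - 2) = -6*v^3 + 6*v^2 + 5*v - 4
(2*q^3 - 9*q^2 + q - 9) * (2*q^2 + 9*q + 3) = 4*q^5 - 73*q^3 - 36*q^2 - 78*q - 27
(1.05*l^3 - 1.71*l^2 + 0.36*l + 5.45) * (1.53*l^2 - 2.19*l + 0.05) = 1.6065*l^5 - 4.9158*l^4 + 4.3482*l^3 + 7.4646*l^2 - 11.9175*l + 0.2725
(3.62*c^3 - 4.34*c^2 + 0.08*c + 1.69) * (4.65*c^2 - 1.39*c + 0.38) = 16.833*c^5 - 25.2128*c^4 + 7.7802*c^3 + 6.0981*c^2 - 2.3187*c + 0.6422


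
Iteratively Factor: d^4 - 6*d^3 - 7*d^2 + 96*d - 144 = (d - 3)*(d^3 - 3*d^2 - 16*d + 48) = (d - 3)^2*(d^2 - 16) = (d - 4)*(d - 3)^2*(d + 4)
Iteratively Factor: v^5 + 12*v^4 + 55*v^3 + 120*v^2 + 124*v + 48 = (v + 3)*(v^4 + 9*v^3 + 28*v^2 + 36*v + 16) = (v + 2)*(v + 3)*(v^3 + 7*v^2 + 14*v + 8) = (v + 2)*(v + 3)*(v + 4)*(v^2 + 3*v + 2) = (v + 2)^2*(v + 3)*(v + 4)*(v + 1)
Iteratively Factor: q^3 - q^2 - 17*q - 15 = (q + 3)*(q^2 - 4*q - 5) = (q - 5)*(q + 3)*(q + 1)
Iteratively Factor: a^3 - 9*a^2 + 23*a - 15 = (a - 5)*(a^2 - 4*a + 3) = (a - 5)*(a - 1)*(a - 3)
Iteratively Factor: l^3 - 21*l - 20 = (l + 1)*(l^2 - l - 20) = (l + 1)*(l + 4)*(l - 5)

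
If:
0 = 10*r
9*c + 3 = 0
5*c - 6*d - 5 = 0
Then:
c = -1/3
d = -10/9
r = 0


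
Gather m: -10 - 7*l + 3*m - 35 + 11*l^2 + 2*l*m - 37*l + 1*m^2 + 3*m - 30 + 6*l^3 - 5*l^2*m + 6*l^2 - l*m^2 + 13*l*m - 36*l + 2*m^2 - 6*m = 6*l^3 + 17*l^2 - 80*l + m^2*(3 - l) + m*(-5*l^2 + 15*l) - 75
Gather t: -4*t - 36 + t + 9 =-3*t - 27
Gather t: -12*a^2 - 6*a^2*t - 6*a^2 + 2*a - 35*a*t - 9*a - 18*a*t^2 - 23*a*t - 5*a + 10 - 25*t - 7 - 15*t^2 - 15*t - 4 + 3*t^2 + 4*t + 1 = -18*a^2 - 12*a + t^2*(-18*a - 12) + t*(-6*a^2 - 58*a - 36)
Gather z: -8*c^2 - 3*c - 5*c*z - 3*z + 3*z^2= -8*c^2 - 3*c + 3*z^2 + z*(-5*c - 3)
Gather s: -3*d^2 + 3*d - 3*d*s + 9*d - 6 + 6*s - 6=-3*d^2 + 12*d + s*(6 - 3*d) - 12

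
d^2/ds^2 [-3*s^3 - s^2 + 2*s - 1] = -18*s - 2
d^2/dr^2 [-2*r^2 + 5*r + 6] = -4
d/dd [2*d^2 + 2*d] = 4*d + 2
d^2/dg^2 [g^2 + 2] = 2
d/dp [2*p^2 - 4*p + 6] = 4*p - 4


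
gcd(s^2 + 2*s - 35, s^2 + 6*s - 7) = s + 7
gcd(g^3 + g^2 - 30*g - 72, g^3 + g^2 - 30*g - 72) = g^3 + g^2 - 30*g - 72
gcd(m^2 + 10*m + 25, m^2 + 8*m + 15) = m + 5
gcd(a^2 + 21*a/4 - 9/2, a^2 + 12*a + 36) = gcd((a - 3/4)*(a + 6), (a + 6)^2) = a + 6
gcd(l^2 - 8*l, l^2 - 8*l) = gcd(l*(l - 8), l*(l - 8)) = l^2 - 8*l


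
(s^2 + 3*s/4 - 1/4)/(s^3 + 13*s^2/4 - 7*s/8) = 2*(s + 1)/(s*(2*s + 7))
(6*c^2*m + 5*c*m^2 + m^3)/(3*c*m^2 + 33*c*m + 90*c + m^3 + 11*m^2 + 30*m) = m*(2*c + m)/(m^2 + 11*m + 30)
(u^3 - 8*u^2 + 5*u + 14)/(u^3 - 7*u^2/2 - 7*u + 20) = 2*(u^2 - 6*u - 7)/(2*u^2 - 3*u - 20)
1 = 1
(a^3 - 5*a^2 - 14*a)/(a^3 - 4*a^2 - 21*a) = (a + 2)/(a + 3)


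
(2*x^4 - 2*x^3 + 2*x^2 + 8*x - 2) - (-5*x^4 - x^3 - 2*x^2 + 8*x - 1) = 7*x^4 - x^3 + 4*x^2 - 1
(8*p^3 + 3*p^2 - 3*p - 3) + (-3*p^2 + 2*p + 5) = 8*p^3 - p + 2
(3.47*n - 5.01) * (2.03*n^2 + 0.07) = 7.0441*n^3 - 10.1703*n^2 + 0.2429*n - 0.3507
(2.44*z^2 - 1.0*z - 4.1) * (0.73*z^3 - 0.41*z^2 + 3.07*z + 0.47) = 1.7812*z^5 - 1.7304*z^4 + 4.9078*z^3 - 0.2422*z^2 - 13.057*z - 1.927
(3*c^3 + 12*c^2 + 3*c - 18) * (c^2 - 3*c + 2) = 3*c^5 + 3*c^4 - 27*c^3 - 3*c^2 + 60*c - 36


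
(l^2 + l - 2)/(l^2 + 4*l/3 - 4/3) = 3*(l - 1)/(3*l - 2)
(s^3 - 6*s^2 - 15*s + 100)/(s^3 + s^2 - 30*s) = (s^2 - s - 20)/(s*(s + 6))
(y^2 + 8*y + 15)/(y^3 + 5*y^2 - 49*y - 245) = (y + 3)/(y^2 - 49)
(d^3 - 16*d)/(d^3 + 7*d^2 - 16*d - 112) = d/(d + 7)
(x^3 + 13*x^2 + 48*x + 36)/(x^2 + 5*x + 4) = (x^2 + 12*x + 36)/(x + 4)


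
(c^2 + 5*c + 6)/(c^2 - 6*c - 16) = (c + 3)/(c - 8)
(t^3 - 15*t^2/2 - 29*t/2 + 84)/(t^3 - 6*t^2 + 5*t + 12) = (t^2 - 9*t/2 - 28)/(t^2 - 3*t - 4)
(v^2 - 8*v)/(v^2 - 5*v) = (v - 8)/(v - 5)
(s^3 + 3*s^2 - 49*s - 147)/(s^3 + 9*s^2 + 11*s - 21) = (s - 7)/(s - 1)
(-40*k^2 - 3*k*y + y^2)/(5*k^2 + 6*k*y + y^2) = (-8*k + y)/(k + y)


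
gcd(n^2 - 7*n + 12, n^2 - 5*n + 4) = n - 4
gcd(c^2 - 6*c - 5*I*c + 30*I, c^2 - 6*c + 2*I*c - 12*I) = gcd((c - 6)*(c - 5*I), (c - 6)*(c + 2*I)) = c - 6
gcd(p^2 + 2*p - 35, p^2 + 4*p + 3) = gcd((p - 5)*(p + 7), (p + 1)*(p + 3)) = 1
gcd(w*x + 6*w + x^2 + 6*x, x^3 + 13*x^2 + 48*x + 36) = x + 6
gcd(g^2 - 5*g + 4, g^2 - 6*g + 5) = g - 1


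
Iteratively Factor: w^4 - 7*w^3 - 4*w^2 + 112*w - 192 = (w - 4)*(w^3 - 3*w^2 - 16*w + 48) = (w - 4)^2*(w^2 + w - 12) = (w - 4)^2*(w - 3)*(w + 4)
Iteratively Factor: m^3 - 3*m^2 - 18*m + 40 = (m + 4)*(m^2 - 7*m + 10) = (m - 2)*(m + 4)*(m - 5)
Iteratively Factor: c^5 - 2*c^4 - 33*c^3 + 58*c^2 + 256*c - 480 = (c - 5)*(c^4 + 3*c^3 - 18*c^2 - 32*c + 96) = (c - 5)*(c - 2)*(c^3 + 5*c^2 - 8*c - 48) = (c - 5)*(c - 2)*(c + 4)*(c^2 + c - 12) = (c - 5)*(c - 2)*(c + 4)^2*(c - 3)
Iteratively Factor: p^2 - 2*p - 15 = (p + 3)*(p - 5)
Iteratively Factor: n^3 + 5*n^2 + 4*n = (n + 4)*(n^2 + n) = n*(n + 4)*(n + 1)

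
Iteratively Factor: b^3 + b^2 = (b)*(b^2 + b) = b^2*(b + 1)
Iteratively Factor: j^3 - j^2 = (j)*(j^2 - j) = j^2*(j - 1)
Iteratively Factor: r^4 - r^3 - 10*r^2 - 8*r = (r + 1)*(r^3 - 2*r^2 - 8*r) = (r + 1)*(r + 2)*(r^2 - 4*r) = r*(r + 1)*(r + 2)*(r - 4)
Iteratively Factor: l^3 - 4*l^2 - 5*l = (l)*(l^2 - 4*l - 5) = l*(l + 1)*(l - 5)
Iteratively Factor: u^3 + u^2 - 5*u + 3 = (u - 1)*(u^2 + 2*u - 3) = (u - 1)^2*(u + 3)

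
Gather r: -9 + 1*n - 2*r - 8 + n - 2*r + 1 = 2*n - 4*r - 16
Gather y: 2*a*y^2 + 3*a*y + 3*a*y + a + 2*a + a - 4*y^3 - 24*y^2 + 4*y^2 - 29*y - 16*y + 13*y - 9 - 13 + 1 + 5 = 4*a - 4*y^3 + y^2*(2*a - 20) + y*(6*a - 32) - 16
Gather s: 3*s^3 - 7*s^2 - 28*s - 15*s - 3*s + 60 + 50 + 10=3*s^3 - 7*s^2 - 46*s + 120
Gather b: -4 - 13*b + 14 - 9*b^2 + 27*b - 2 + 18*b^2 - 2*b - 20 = 9*b^2 + 12*b - 12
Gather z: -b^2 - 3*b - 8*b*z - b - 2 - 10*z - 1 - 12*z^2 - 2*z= -b^2 - 4*b - 12*z^2 + z*(-8*b - 12) - 3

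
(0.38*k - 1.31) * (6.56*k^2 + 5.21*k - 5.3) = 2.4928*k^3 - 6.6138*k^2 - 8.8391*k + 6.943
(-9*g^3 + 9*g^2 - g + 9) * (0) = 0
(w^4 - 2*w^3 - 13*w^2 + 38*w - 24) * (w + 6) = w^5 + 4*w^4 - 25*w^3 - 40*w^2 + 204*w - 144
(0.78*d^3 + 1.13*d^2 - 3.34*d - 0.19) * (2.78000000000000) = 2.1684*d^3 + 3.1414*d^2 - 9.2852*d - 0.5282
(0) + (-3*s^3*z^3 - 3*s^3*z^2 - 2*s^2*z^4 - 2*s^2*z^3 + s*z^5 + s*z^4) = -3*s^3*z^3 - 3*s^3*z^2 - 2*s^2*z^4 - 2*s^2*z^3 + s*z^5 + s*z^4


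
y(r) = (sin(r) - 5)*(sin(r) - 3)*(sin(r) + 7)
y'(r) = (sin(r) - 5)*(sin(r) - 3)*cos(r) + (sin(r) - 5)*(sin(r) + 7)*cos(r) + (sin(r) - 3)*(sin(r) + 7)*cos(r) = (3*sin(r)^2 - 2*sin(r) - 41)*cos(r)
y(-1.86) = 142.50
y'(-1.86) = 10.36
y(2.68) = 86.63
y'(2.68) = 36.97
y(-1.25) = 142.15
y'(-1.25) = -11.48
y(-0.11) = 109.49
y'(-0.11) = -40.50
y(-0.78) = 132.99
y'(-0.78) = -27.09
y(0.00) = 105.00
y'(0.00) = -41.00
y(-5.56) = 77.72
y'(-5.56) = -30.75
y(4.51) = 143.26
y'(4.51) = 7.27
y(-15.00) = 130.96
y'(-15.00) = 29.20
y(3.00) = 99.20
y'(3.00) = 40.81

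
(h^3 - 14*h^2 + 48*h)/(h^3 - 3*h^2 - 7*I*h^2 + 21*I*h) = (h^2 - 14*h + 48)/(h^2 - 3*h - 7*I*h + 21*I)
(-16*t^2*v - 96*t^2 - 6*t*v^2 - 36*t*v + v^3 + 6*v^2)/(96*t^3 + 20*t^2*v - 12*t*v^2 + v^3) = (-v - 6)/(6*t - v)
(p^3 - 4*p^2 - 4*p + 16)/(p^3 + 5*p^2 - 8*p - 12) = (p^2 - 2*p - 8)/(p^2 + 7*p + 6)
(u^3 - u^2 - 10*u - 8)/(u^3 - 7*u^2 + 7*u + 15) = (u^2 - 2*u - 8)/(u^2 - 8*u + 15)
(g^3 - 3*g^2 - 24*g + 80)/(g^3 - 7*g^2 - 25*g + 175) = (g^2 - 8*g + 16)/(g^2 - 12*g + 35)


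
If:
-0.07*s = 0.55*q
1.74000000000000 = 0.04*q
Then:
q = 43.50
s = -341.79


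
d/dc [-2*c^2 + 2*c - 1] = 2 - 4*c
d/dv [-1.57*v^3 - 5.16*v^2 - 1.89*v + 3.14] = -4.71*v^2 - 10.32*v - 1.89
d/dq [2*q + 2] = 2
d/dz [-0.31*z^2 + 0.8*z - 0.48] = 0.8 - 0.62*z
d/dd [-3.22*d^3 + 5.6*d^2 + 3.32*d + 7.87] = -9.66*d^2 + 11.2*d + 3.32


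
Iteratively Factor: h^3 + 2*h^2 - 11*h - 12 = (h - 3)*(h^2 + 5*h + 4) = (h - 3)*(h + 4)*(h + 1)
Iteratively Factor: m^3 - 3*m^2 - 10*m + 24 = (m - 2)*(m^2 - m - 12) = (m - 4)*(m - 2)*(m + 3)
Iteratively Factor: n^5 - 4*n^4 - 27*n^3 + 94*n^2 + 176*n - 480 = (n + 3)*(n^4 - 7*n^3 - 6*n^2 + 112*n - 160) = (n - 5)*(n + 3)*(n^3 - 2*n^2 - 16*n + 32) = (n - 5)*(n - 2)*(n + 3)*(n^2 - 16) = (n - 5)*(n - 4)*(n - 2)*(n + 3)*(n + 4)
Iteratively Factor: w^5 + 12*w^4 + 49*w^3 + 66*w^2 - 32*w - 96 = (w + 2)*(w^4 + 10*w^3 + 29*w^2 + 8*w - 48) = (w + 2)*(w + 4)*(w^3 + 6*w^2 + 5*w - 12) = (w + 2)*(w + 4)^2*(w^2 + 2*w - 3) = (w - 1)*(w + 2)*(w + 4)^2*(w + 3)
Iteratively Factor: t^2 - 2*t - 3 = (t + 1)*(t - 3)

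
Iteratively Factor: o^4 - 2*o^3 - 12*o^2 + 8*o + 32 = (o - 4)*(o^3 + 2*o^2 - 4*o - 8) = (o - 4)*(o - 2)*(o^2 + 4*o + 4) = (o - 4)*(o - 2)*(o + 2)*(o + 2)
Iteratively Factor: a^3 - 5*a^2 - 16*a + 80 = (a - 5)*(a^2 - 16) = (a - 5)*(a + 4)*(a - 4)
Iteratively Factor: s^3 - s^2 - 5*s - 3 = (s + 1)*(s^2 - 2*s - 3) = (s - 3)*(s + 1)*(s + 1)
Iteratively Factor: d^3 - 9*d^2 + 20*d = (d)*(d^2 - 9*d + 20) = d*(d - 4)*(d - 5)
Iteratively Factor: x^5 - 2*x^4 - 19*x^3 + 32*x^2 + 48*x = (x - 3)*(x^4 + x^3 - 16*x^2 - 16*x) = (x - 3)*(x + 1)*(x^3 - 16*x) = (x - 3)*(x + 1)*(x + 4)*(x^2 - 4*x) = x*(x - 3)*(x + 1)*(x + 4)*(x - 4)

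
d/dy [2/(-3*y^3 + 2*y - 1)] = 2*(9*y^2 - 2)/(3*y^3 - 2*y + 1)^2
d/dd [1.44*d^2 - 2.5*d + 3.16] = 2.88*d - 2.5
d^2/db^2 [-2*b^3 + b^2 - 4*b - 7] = 2 - 12*b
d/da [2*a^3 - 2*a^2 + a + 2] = 6*a^2 - 4*a + 1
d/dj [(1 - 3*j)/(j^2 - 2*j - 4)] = (3*j^2 - 2*j + 14)/(j^4 - 4*j^3 - 4*j^2 + 16*j + 16)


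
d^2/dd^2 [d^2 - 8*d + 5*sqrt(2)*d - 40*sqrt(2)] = 2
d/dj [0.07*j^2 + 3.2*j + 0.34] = 0.14*j + 3.2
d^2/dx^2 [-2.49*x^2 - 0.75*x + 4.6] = -4.98000000000000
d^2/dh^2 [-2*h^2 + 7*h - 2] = -4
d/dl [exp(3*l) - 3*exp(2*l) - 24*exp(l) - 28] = 3*(exp(2*l) - 2*exp(l) - 8)*exp(l)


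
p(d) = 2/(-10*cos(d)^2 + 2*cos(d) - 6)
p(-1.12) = -0.28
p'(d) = 2*(-20*sin(d)*cos(d) + 2*sin(d))/(-10*cos(d)^2 + 2*cos(d) - 6)^2 = (1 - 10*cos(d))*sin(d)/(5*sin(d)^2 + cos(d) - 8)^2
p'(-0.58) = 0.13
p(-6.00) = -0.15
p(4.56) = -0.31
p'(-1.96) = -0.26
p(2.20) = -0.19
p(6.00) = -0.15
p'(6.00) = 0.05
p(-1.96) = -0.24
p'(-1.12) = 0.24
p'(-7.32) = 0.25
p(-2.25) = -0.18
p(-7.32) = -0.26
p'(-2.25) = -0.18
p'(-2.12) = -0.22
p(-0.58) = -0.18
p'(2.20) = 0.20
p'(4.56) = -0.23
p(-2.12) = -0.20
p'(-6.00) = -0.05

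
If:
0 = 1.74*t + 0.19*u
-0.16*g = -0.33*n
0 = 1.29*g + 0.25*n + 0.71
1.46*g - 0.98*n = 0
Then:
No Solution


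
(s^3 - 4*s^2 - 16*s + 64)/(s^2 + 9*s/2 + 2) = 2*(s^2 - 8*s + 16)/(2*s + 1)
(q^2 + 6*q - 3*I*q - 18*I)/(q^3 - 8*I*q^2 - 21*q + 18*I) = (q + 6)/(q^2 - 5*I*q - 6)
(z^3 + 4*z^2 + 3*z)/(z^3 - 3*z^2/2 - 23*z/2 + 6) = 2*z*(z + 1)/(2*z^2 - 9*z + 4)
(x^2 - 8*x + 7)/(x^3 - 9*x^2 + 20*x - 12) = (x - 7)/(x^2 - 8*x + 12)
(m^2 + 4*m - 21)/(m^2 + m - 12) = (m + 7)/(m + 4)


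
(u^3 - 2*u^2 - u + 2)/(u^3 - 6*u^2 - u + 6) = (u - 2)/(u - 6)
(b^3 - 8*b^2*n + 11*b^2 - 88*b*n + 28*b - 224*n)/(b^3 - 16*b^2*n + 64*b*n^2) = (b^2 + 11*b + 28)/(b*(b - 8*n))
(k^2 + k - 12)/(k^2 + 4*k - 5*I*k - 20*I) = (k - 3)/(k - 5*I)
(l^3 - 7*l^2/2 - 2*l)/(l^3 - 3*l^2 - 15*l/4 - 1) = 2*l/(2*l + 1)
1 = 1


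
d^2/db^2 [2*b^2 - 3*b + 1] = 4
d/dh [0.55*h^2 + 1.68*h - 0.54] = 1.1*h + 1.68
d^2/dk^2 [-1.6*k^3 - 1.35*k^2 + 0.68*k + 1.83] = -9.6*k - 2.7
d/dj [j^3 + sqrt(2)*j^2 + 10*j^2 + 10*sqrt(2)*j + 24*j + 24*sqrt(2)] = 3*j^2 + 2*sqrt(2)*j + 20*j + 10*sqrt(2) + 24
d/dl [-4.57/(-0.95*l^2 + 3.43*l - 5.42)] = (15.6751 - 8.683*l)/(0.95*l^2 - 3.43*l + 5.42)^2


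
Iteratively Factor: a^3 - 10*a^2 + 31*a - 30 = (a - 5)*(a^2 - 5*a + 6) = (a - 5)*(a - 3)*(a - 2)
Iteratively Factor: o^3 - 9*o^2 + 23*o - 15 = (o - 3)*(o^2 - 6*o + 5) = (o - 5)*(o - 3)*(o - 1)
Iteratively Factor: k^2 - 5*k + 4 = (k - 1)*(k - 4)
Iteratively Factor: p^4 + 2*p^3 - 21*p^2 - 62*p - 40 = (p + 1)*(p^3 + p^2 - 22*p - 40) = (p + 1)*(p + 2)*(p^2 - p - 20) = (p - 5)*(p + 1)*(p + 2)*(p + 4)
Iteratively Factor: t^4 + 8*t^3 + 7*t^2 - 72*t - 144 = (t + 3)*(t^3 + 5*t^2 - 8*t - 48) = (t + 3)*(t + 4)*(t^2 + t - 12) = (t + 3)*(t + 4)^2*(t - 3)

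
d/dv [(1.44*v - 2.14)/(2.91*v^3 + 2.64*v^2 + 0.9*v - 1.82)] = (-8.3808*v^3 + 14.8806*v^2 + 11.2992*v - 0.6948)/(8.4681*v^6 + 15.3648*v^5 + 12.2076*v^4 - 5.8404*v^3 - 8.7996*v^2 - 3.276*v + 3.3124)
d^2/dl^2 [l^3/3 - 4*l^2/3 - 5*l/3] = 2*l - 8/3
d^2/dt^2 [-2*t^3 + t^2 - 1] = 2 - 12*t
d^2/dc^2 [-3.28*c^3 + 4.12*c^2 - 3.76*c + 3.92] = 8.24 - 19.68*c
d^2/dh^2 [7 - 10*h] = 0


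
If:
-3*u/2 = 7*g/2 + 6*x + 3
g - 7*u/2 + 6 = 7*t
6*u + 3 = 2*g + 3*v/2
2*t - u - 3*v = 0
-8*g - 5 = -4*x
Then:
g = -246/391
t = 795/782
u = -195/391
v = 330/391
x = -13/1564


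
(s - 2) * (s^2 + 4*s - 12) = s^3 + 2*s^2 - 20*s + 24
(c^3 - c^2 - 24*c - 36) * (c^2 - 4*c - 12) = c^5 - 5*c^4 - 32*c^3 + 72*c^2 + 432*c + 432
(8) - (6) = 2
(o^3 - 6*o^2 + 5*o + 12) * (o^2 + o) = o^5 - 5*o^4 - o^3 + 17*o^2 + 12*o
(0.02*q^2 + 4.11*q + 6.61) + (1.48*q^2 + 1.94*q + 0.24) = 1.5*q^2 + 6.05*q + 6.85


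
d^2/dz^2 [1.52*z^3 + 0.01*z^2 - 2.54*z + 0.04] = 9.12*z + 0.02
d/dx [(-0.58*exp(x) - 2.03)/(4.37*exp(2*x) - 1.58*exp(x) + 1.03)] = (2.5346*exp(2*x) + 17.7422*exp(x) - 3.8048)*exp(x)/(19.0969*exp(4*x) - 13.8092*exp(3*x) + 11.4986*exp(2*x) - 3.2548*exp(x) + 1.0609)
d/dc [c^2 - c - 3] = 2*c - 1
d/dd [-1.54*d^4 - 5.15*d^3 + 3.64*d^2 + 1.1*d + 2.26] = -6.16*d^3 - 15.45*d^2 + 7.28*d + 1.1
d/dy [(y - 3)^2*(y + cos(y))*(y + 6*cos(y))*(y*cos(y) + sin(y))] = (y - 3)*((3 - y)*(y + cos(y))*(y + 6*cos(y))*(y*sin(y) - 2*cos(y)) + (3 - y)*(y + cos(y))*(y*cos(y) + sin(y))*(6*sin(y) - 1) + (3 - y)*(y + 6*cos(y))*(y*cos(y) + sin(y))*(sin(y) - 1) + 2*(y + cos(y))*(y + 6*cos(y))*(y*cos(y) + sin(y)))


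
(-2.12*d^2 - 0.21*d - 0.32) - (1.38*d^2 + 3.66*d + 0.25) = -3.5*d^2 - 3.87*d - 0.57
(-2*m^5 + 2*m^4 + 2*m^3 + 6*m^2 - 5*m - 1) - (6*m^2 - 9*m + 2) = -2*m^5 + 2*m^4 + 2*m^3 + 4*m - 3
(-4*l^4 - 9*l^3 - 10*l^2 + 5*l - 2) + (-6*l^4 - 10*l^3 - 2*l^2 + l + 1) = -10*l^4 - 19*l^3 - 12*l^2 + 6*l - 1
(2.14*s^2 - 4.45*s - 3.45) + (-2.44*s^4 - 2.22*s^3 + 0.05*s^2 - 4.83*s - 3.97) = -2.44*s^4 - 2.22*s^3 + 2.19*s^2 - 9.28*s - 7.42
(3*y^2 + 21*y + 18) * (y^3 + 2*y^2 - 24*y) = 3*y^5 + 27*y^4 - 12*y^3 - 468*y^2 - 432*y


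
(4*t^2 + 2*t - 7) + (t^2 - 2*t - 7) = 5*t^2 - 14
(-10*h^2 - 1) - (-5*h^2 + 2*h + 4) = -5*h^2 - 2*h - 5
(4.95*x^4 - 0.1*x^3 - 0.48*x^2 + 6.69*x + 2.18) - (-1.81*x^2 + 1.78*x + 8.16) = 4.95*x^4 - 0.1*x^3 + 1.33*x^2 + 4.91*x - 5.98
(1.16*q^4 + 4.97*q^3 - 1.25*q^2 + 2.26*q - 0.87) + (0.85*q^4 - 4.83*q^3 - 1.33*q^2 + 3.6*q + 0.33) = 2.01*q^4 + 0.14*q^3 - 2.58*q^2 + 5.86*q - 0.54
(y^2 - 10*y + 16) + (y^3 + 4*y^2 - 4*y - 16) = y^3 + 5*y^2 - 14*y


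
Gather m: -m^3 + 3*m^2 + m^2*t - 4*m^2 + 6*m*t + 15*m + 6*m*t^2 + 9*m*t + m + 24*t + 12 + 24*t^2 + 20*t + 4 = -m^3 + m^2*(t - 1) + m*(6*t^2 + 15*t + 16) + 24*t^2 + 44*t + 16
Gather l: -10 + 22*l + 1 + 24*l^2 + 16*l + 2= 24*l^2 + 38*l - 7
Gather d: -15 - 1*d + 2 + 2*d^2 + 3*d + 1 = 2*d^2 + 2*d - 12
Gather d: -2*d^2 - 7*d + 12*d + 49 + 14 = -2*d^2 + 5*d + 63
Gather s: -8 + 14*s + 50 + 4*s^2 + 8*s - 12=4*s^2 + 22*s + 30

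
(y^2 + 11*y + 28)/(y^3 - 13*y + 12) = (y + 7)/(y^2 - 4*y + 3)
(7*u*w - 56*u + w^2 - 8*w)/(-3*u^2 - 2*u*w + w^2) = (-7*u*w + 56*u - w^2 + 8*w)/(3*u^2 + 2*u*w - w^2)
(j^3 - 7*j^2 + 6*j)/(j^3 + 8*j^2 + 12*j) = (j^2 - 7*j + 6)/(j^2 + 8*j + 12)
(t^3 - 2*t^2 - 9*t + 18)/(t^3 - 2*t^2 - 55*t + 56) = (t^3 - 2*t^2 - 9*t + 18)/(t^3 - 2*t^2 - 55*t + 56)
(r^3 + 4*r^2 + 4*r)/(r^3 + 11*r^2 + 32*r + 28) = r/(r + 7)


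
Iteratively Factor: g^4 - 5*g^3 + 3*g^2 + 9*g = (g - 3)*(g^3 - 2*g^2 - 3*g) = (g - 3)*(g + 1)*(g^2 - 3*g) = g*(g - 3)*(g + 1)*(g - 3)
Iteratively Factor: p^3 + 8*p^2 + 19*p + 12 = (p + 1)*(p^2 + 7*p + 12) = (p + 1)*(p + 4)*(p + 3)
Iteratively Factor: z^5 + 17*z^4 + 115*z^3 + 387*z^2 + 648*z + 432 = (z + 3)*(z^4 + 14*z^3 + 73*z^2 + 168*z + 144) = (z + 3)^2*(z^3 + 11*z^2 + 40*z + 48) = (z + 3)^2*(z + 4)*(z^2 + 7*z + 12) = (z + 3)^3*(z + 4)*(z + 4)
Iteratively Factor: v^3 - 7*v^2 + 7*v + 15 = (v + 1)*(v^2 - 8*v + 15) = (v - 3)*(v + 1)*(v - 5)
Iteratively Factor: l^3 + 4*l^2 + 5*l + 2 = (l + 1)*(l^2 + 3*l + 2) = (l + 1)^2*(l + 2)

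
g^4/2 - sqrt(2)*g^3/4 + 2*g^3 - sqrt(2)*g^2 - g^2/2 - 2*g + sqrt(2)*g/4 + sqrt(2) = (g/2 + 1/2)*(g - 1)*(g + 4)*(g - sqrt(2)/2)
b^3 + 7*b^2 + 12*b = b*(b + 3)*(b + 4)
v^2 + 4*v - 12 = (v - 2)*(v + 6)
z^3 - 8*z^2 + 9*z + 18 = (z - 6)*(z - 3)*(z + 1)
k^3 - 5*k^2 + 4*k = k*(k - 4)*(k - 1)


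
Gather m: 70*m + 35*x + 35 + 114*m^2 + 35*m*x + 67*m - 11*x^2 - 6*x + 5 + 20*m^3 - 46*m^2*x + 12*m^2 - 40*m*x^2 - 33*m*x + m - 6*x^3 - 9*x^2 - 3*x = 20*m^3 + m^2*(126 - 46*x) + m*(-40*x^2 + 2*x + 138) - 6*x^3 - 20*x^2 + 26*x + 40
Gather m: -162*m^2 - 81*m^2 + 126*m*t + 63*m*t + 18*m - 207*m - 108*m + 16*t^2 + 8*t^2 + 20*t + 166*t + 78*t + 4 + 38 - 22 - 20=-243*m^2 + m*(189*t - 297) + 24*t^2 + 264*t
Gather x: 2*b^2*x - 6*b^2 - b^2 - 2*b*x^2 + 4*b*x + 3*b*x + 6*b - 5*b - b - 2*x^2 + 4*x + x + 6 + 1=-7*b^2 + x^2*(-2*b - 2) + x*(2*b^2 + 7*b + 5) + 7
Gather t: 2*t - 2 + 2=2*t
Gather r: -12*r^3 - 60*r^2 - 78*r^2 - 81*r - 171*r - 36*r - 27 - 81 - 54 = -12*r^3 - 138*r^2 - 288*r - 162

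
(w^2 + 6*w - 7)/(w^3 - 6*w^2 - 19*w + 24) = (w + 7)/(w^2 - 5*w - 24)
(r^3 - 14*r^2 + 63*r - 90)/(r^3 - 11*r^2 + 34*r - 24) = (r^2 - 8*r + 15)/(r^2 - 5*r + 4)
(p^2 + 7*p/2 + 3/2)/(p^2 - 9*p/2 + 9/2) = (2*p^2 + 7*p + 3)/(2*p^2 - 9*p + 9)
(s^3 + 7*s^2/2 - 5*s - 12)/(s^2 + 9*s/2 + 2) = (2*s^2 - s - 6)/(2*s + 1)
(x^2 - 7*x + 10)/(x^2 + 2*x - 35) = (x - 2)/(x + 7)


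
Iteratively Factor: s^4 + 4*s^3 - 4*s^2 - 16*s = (s + 2)*(s^3 + 2*s^2 - 8*s) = (s + 2)*(s + 4)*(s^2 - 2*s) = s*(s + 2)*(s + 4)*(s - 2)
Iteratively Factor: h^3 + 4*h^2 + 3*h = (h)*(h^2 + 4*h + 3) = h*(h + 1)*(h + 3)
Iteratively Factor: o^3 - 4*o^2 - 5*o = (o + 1)*(o^2 - 5*o) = (o - 5)*(o + 1)*(o)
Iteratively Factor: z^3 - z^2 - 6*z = (z + 2)*(z^2 - 3*z) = z*(z + 2)*(z - 3)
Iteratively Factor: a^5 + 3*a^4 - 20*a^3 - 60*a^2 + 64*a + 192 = (a + 2)*(a^4 + a^3 - 22*a^2 - 16*a + 96) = (a + 2)*(a + 4)*(a^3 - 3*a^2 - 10*a + 24) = (a - 4)*(a + 2)*(a + 4)*(a^2 + a - 6) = (a - 4)*(a - 2)*(a + 2)*(a + 4)*(a + 3)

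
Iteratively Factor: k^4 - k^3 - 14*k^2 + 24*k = (k)*(k^3 - k^2 - 14*k + 24) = k*(k - 3)*(k^2 + 2*k - 8) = k*(k - 3)*(k - 2)*(k + 4)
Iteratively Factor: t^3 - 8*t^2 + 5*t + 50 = (t - 5)*(t^2 - 3*t - 10) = (t - 5)^2*(t + 2)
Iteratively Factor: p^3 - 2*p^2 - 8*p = (p)*(p^2 - 2*p - 8) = p*(p + 2)*(p - 4)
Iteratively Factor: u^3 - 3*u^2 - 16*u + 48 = (u - 4)*(u^2 + u - 12) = (u - 4)*(u - 3)*(u + 4)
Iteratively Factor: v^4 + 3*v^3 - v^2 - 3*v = (v)*(v^3 + 3*v^2 - v - 3) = v*(v + 1)*(v^2 + 2*v - 3) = v*(v - 1)*(v + 1)*(v + 3)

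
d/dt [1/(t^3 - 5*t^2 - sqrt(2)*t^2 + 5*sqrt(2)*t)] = (-3*t^2 + 2*sqrt(2)*t + 10*t - 5*sqrt(2))/(t^2*(t^2 - 5*t - sqrt(2)*t + 5*sqrt(2))^2)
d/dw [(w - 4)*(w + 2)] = 2*w - 2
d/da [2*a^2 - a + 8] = 4*a - 1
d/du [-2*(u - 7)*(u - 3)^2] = 2*(17 - 3*u)*(u - 3)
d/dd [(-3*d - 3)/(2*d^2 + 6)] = 3*(-d^2 + 2*d*(d + 1) - 3)/(2*(d^2 + 3)^2)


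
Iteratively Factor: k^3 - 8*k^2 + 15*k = (k - 5)*(k^2 - 3*k) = k*(k - 5)*(k - 3)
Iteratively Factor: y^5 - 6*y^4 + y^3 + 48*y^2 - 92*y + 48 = (y - 2)*(y^4 - 4*y^3 - 7*y^2 + 34*y - 24) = (y - 2)*(y + 3)*(y^3 - 7*y^2 + 14*y - 8) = (y - 4)*(y - 2)*(y + 3)*(y^2 - 3*y + 2) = (y - 4)*(y - 2)^2*(y + 3)*(y - 1)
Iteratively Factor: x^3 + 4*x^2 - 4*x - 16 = (x - 2)*(x^2 + 6*x + 8) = (x - 2)*(x + 4)*(x + 2)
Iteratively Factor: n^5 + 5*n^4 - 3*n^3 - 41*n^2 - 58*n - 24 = (n + 1)*(n^4 + 4*n^3 - 7*n^2 - 34*n - 24) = (n + 1)*(n + 4)*(n^3 - 7*n - 6) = (n - 3)*(n + 1)*(n + 4)*(n^2 + 3*n + 2) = (n - 3)*(n + 1)*(n + 2)*(n + 4)*(n + 1)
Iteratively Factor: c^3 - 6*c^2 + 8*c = (c - 4)*(c^2 - 2*c) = (c - 4)*(c - 2)*(c)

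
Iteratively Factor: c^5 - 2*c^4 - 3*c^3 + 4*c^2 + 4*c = (c - 2)*(c^4 - 3*c^2 - 2*c) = (c - 2)^2*(c^3 + 2*c^2 + c) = (c - 2)^2*(c + 1)*(c^2 + c) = c*(c - 2)^2*(c + 1)*(c + 1)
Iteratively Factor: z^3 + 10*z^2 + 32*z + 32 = (z + 4)*(z^2 + 6*z + 8) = (z + 2)*(z + 4)*(z + 4)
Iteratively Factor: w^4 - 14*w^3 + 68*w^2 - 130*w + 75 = (w - 5)*(w^3 - 9*w^2 + 23*w - 15) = (w - 5)*(w - 3)*(w^2 - 6*w + 5) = (w - 5)^2*(w - 3)*(w - 1)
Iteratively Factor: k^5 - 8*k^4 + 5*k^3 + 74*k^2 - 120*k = (k - 4)*(k^4 - 4*k^3 - 11*k^2 + 30*k) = (k - 5)*(k - 4)*(k^3 + k^2 - 6*k) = (k - 5)*(k - 4)*(k - 2)*(k^2 + 3*k) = (k - 5)*(k - 4)*(k - 2)*(k + 3)*(k)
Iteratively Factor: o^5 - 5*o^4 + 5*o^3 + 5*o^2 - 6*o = (o + 1)*(o^4 - 6*o^3 + 11*o^2 - 6*o) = (o - 3)*(o + 1)*(o^3 - 3*o^2 + 2*o) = (o - 3)*(o - 1)*(o + 1)*(o^2 - 2*o) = (o - 3)*(o - 2)*(o - 1)*(o + 1)*(o)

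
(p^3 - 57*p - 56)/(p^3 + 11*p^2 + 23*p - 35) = (p^2 - 7*p - 8)/(p^2 + 4*p - 5)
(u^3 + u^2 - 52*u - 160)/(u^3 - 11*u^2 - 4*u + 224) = (u + 5)/(u - 7)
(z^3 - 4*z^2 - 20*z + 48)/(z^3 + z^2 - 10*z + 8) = (z - 6)/(z - 1)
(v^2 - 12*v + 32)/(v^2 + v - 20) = (v - 8)/(v + 5)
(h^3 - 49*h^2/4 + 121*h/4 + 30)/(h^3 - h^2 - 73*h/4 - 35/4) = (4*h^2 - 29*h - 24)/(4*h^2 + 16*h + 7)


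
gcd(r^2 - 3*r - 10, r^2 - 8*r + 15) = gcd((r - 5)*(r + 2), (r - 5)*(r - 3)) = r - 5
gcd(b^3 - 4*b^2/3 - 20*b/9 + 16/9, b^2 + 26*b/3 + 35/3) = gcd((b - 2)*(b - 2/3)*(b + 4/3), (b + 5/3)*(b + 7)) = 1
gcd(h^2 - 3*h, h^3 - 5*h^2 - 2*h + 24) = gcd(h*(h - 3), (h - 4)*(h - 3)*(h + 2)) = h - 3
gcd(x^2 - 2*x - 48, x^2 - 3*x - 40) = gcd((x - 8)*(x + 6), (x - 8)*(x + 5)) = x - 8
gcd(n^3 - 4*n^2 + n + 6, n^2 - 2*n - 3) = n^2 - 2*n - 3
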